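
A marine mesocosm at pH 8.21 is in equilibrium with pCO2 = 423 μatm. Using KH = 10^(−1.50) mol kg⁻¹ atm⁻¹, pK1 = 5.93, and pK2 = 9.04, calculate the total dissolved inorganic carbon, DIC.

[CO2*] = KH · pCO2 = 10^(−1.50) × 423×10^-6 = 1.338×10^-5 mol/kg
α₀ = 1/(1 + K1/[H⁺] + K1K2/[H⁺]²) = 1/(1 + 10^+2.28 + 10^+1.45) = 0.004551
DIC = [CO2*]/α₀ = 1.338×10^-5 / 0.004551 = 2.94 mmol/kg

DIC = 2.94 mmol/kg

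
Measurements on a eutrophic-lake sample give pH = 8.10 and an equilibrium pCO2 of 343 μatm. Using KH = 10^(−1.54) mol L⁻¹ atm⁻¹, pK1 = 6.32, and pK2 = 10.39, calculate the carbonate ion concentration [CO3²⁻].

[CO2*] = KH · pCO2 = 10^(−1.54) × 343×10^-6 = 9.892×10^-6 mol/L
α₀ = 1/(1 + K1/[H⁺] + K1K2/[H⁺]²) = 1/(1 + 10^+1.78 + 10^-0.51) = 0.01624
DIC = [CO2*]/α₀ = 9.892×10^-6 / 0.01624 = 0.6090 mmol/L
[CO3²⁻] = α₂·DIC; α₂ = 0.005020, so [CO3²⁻] = 0.005020 × 0.6090 = 0.00306 mmol/L = 3.06 μmol/L

[CO3²⁻] = 3.06 μmol/L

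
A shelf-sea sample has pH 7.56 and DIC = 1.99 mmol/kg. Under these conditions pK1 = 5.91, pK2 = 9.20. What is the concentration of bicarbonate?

[HCO3⁻] = 1.90 mmol/kg

α₁ = 1 / (1 + [H⁺]/K1 + K2/[H⁺]) = 1 / (1 + 10^-1.65 + 10^-1.64)
   = 1 / (1 + 0.022387 + 0.022909) = 1/1.0453 = 0.9567
[HCO3⁻] = α₁ × DIC = 0.9567 × 1.99 = 1.90 mmol/kg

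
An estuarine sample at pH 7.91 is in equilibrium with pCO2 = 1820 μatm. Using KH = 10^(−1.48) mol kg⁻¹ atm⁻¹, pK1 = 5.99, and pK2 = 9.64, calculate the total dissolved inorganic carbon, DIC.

DIC = 5.17 mmol/kg

[CO2*] = KH · pCO2 = 10^(−1.48) × 1820×10^-6 = 6.027×10^-5 mol/kg
α₀ = 1/(1 + K1/[H⁺] + K1K2/[H⁺]²) = 1/(1 + 10^+1.92 + 10^+0.19) = 0.01167
DIC = [CO2*]/α₀ = 6.027×10^-5 / 0.01167 = 5.17 mmol/kg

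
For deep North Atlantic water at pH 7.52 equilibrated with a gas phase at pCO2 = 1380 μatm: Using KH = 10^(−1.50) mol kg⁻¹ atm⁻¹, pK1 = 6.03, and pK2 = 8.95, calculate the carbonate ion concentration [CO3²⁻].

[CO2*] = KH · pCO2 = 10^(−1.50) × 1380×10^-6 = 4.364×10^-5 mol/kg
α₀ = 1/(1 + K1/[H⁺] + K1K2/[H⁺]²) = 1/(1 + 10^+1.49 + 10^+0.06) = 0.03026
DIC = [CO2*]/α₀ = 4.364×10^-5 / 0.03026 = 1.442 mmol/kg
[CO3²⁻] = α₂·DIC; α₂ = 0.03474, so [CO3²⁻] = 0.03474 × 1.442 = 0.0501 mmol/kg

[CO3²⁻] = 0.0501 mmol/kg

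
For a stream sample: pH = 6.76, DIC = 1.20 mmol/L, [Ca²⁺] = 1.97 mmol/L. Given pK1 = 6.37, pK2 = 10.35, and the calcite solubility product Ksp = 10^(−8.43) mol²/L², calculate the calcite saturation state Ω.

α₂ = 1 / (1 + [H⁺]/K2 + [H⁺]²/(K1K2)) = 1 / (1 + 10^+3.59 + 10^+3.20)
   = 1 / (1 + 3890.5 + 1584.9) = 1/5476.3 = 0.0001826
[CO3²⁻] = α₂ × DIC = 0.0001826 × 1.20 = 0.0002191 mmol/L = 0.2191 μmol/L
Ksp = 10^(−8.43) = 3.715×10^-9
Ω = [Ca²⁺][CO3²⁻]/Ksp = (1.97×10^-3)(2.191×10^-7) / 3.715×10^-9 = 0.116

Ω = 0.116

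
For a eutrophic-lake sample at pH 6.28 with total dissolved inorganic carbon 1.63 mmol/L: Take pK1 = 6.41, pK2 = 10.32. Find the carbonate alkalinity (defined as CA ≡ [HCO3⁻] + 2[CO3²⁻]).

CA = 0.694 mmol/L

CA = [HCO3⁻] + 2[CO3²⁻] = (α₁ + 2α₂)·DIC
At pH 6.28: [H⁺]/K1 = 10^0.13 = 1.3490, K2/[H⁺] = 10^-4.04 = 9.1201×10^-5
α₁ = 1/(1 + 1.3490 + 9.1201×10^-5) = 1/2.3491 = 0.4257; α₂ = α₁·K2/[H⁺] = 3.882×10^-5
α₁ + 2α₂ = 0.4258
CA = 0.4258 × 1.63 = 0.694 mmol/L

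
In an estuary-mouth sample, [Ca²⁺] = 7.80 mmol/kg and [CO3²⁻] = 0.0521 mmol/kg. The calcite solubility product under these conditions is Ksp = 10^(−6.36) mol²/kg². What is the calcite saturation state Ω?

Ω = 0.931

Ksp = 10^(−6.36) = 4.365×10^-7
Ω = [Ca²⁺][CO3²⁻]/Ksp = (7.80×10^-3)(0.0521×10^-3) / 4.365×10^-7 = 0.931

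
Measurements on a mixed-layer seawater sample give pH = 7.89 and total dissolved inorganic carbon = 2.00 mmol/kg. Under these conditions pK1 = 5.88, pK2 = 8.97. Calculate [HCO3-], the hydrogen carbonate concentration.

α₁ = 1 / (1 + [H⁺]/K1 + K2/[H⁺]) = 1 / (1 + 10^-2.01 + 10^-1.08)
   = 1 / (1 + 0.0097724 + 0.083176) = 1/1.0929 = 0.9150
[HCO3⁻] = α₁ × DIC = 0.9150 × 2.00 = 1.83 mmol/kg

[HCO3⁻] = 1.83 mmol/kg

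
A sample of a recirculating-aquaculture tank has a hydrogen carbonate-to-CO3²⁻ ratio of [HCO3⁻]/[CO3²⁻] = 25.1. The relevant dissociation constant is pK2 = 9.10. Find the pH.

pH = 7.70

From K2 = [H⁺][CO3²⁻]/[HCO3⁻]:  pH = pK2 − log₁₀([HCO3⁻]/[CO3²⁻])
log₁₀(25.1) = +1.400
pH = 9.10 − (+1.400) = 7.70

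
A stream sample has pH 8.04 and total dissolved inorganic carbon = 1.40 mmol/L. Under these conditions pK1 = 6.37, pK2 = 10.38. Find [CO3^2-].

α₂ = 1 / (1 + [H⁺]/K2 + [H⁺]²/(K1K2)) = 1 / (1 + 10^+2.34 + 10^+0.67)
   = 1 / (1 + 218.78 + 4.6774) = 1/224.45 = 0.004455
[CO3²⁻] = α₂ × DIC = 0.004455 × 1.40 = 0.00624 mmol/L = 6.24 μmol/L

[CO3²⁻] = 6.24 μmol/L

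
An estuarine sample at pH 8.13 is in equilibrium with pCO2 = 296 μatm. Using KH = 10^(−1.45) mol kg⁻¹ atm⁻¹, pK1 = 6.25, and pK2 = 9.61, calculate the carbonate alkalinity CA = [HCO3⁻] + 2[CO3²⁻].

[CO2*] = KH · pCO2 = 10^(−1.45) × 296×10^-6 = 1.050×10^-5 mol/kg
α₀ = 1/(1 + K1/[H⁺] + K1K2/[H⁺]²) = 1/(1 + 10^+1.88 + 10^+0.40) = 0.01260
DIC = [CO2*]/α₀ = 1.050×10^-5 / 0.01260 = 0.8336 mmol/kg
CA = (α₁ + 2α₂)·DIC = (0.9558 + 2×0.03165) × 0.8336 = 0.849 mmol/kg

CA = 0.849 mmol/kg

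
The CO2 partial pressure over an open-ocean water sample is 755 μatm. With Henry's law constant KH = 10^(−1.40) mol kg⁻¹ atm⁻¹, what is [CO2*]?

KH = 10^(−1.40) = 3.981×10^-2 mol kg⁻¹ atm⁻¹
[CO2*] = KH · pCO2 = 3.981×10^-2 × 755×10^-6 atm = 3.01×10^-5 mol/kg

[CO2*] = 30.1 μmol/kg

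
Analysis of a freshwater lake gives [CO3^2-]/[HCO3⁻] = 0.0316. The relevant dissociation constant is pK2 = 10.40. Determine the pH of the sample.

pH = 8.90

From K2 = [H⁺][CO3^2-]/[HCO3⁻]:  pH = pK2 + log₁₀([CO3^2-]/[HCO3⁻])
log₁₀(0.0316) = -1.500
pH = 10.40 + (-1.500) = 8.90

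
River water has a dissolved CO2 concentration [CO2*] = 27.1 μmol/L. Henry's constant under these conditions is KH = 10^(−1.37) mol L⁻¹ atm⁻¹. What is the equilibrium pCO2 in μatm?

KH = 10^(−1.37) = 4.266×10^-2 mol L⁻¹ atm⁻¹
pCO2 = [CO2*]/KH = 27.1×10^-6 / 4.266×10^-2 = 6.35×10^-4 atm = 635 μatm

pCO2 = 635 μatm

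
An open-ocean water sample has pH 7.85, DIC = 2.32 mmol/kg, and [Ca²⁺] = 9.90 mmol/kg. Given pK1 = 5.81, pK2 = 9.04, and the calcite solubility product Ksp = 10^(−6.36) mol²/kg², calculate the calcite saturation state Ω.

Ω = 3.16

α₂ = 1 / (1 + [H⁺]/K2 + [H⁺]²/(K1K2)) = 1 / (1 + 10^+1.19 + 10^-0.85)
   = 1 / (1 + 15.488 + 0.14125) = 1/16.629 = 0.06013
[CO3²⁻] = α₂ × DIC = 0.06013 × 2.32 = 0.1395 mmol/kg
Ksp = 10^(−6.36) = 4.365×10^-7
Ω = [Ca²⁺][CO3²⁻]/Ksp = (9.90×10^-3)(1.395×10^-4) / 4.365×10^-7 = 3.16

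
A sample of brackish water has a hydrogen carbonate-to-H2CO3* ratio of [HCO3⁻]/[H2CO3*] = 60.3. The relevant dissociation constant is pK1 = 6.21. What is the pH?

pH = 7.99

From K1 = [H⁺][HCO3⁻]/[H2CO3*]:  pH = pK1 + log₁₀([HCO3⁻]/[H2CO3*])
log₁₀(60.3) = +1.780
pH = 6.21 + (+1.780) = 7.99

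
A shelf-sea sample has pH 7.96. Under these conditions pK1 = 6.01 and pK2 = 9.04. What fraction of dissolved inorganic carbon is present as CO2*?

α₀ = 1 / (1 + K1/[H⁺] + K1K2/[H⁺]²) = 1 / (1 + 10^+1.95 + 10^+0.87)
   = 1 / (1 + 89.125 + 7.4131) = 1/97.538 = 0.01025

α₀ = 0.0103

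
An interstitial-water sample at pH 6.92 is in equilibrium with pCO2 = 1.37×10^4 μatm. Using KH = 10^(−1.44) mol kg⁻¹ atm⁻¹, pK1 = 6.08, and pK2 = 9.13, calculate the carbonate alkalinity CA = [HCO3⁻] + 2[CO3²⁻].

CA = 3.48 mmol/kg

[CO2*] = KH · pCO2 = 10^(−1.44) × 1.37×10^4×10^-6 = 4.974×10^-4 mol/kg
α₀ = 1/(1 + K1/[H⁺] + K1K2/[H⁺]²) = 1/(1 + 10^+0.84 + 10^-1.37) = 0.1256
DIC = [CO2*]/α₀ = 4.974×10^-4 / 0.1256 = 3.960 mmol/kg
CA = (α₁ + 2α₂)·DIC = (0.8690 + 2×0.005358) × 3.960 = 3.48 mmol/kg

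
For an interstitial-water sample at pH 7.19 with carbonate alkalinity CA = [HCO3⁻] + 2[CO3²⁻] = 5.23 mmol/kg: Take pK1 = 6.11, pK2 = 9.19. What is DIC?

DIC = 5.61 mmol/kg

CA = [HCO3⁻] + 2[CO3²⁻] = (α₁ + 2α₂)·DIC
At pH 7.19: [H⁺]/K1 = 10^-1.08 = 0.083176, K2/[H⁺] = 10^-2.00 = 0.010000
α₁ = 1/(1 + 0.083176 + 0.010000) = 1/1.0932 = 0.9148; α₂ = α₁·K2/[H⁺] = 0.009148
α₁ + 2α₂ = 0.9331
DIC = CA / (α₁ + 2α₂) = 5.23 / 0.9331 = 5.61 mmol/kg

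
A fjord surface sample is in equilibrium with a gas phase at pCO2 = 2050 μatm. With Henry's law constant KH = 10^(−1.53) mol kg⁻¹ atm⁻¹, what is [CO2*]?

[CO2*] = 60.5 μmol/kg

KH = 10^(−1.53) = 2.951×10^-2 mol kg⁻¹ atm⁻¹
[CO2*] = KH · pCO2 = 2.951×10^-2 × 2050×10^-6 atm = 6.05×10^-5 mol/kg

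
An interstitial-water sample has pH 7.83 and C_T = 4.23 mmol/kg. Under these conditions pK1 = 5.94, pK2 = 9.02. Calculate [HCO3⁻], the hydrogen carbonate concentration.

[HCO3⁻] = 3.93 mmol/kg

α₁ = 1 / (1 + [H⁺]/K1 + K2/[H⁺]) = 1 / (1 + 10^-1.89 + 10^-1.19)
   = 1 / (1 + 0.012882 + 0.064565) = 1/1.0774 = 0.9281
[HCO3⁻] = α₁ × DIC = 0.9281 × 4.23 = 3.93 mmol/kg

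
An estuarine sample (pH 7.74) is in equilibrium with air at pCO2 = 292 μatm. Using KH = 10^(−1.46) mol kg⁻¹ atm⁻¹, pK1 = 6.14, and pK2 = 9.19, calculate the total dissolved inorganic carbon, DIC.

DIC = 0.427 mmol/kg

[CO2*] = KH · pCO2 = 10^(−1.46) × 292×10^-6 = 1.012×10^-5 mol/kg
α₀ = 1/(1 + K1/[H⁺] + K1K2/[H⁺]²) = 1/(1 + 10^+1.60 + 10^+0.15) = 0.02368
DIC = [CO2*]/α₀ = 1.012×10^-5 / 0.02368 = 0.427 mmol/kg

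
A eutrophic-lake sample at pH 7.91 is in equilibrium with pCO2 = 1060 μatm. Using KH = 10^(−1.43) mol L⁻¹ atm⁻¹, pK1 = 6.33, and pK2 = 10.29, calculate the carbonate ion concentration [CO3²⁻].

[CO3²⁻] = 6.24 μmol/L

[CO2*] = KH · pCO2 = 10^(−1.43) × 1060×10^-6 = 3.938×10^-5 mol/L
α₀ = 1/(1 + K1/[H⁺] + K1K2/[H⁺]²) = 1/(1 + 10^+1.58 + 10^-0.80) = 0.02552
DIC = [CO2*]/α₀ = 3.938×10^-5 / 0.02552 = 1.543 mmol/L
[CO3²⁻] = α₂·DIC; α₂ = 0.004045, so [CO3²⁻] = 0.004045 × 1.543 = 0.00624 mmol/L = 6.24 μmol/L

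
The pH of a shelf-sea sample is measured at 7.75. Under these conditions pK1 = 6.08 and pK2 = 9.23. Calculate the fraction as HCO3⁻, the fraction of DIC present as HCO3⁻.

α₁ = 1 / (1 + [H⁺]/K1 + K2/[H⁺]) = 1 / (1 + 10^-1.67 + 10^-1.48)
   = 1 / (1 + 0.021380 + 0.033113) = 1/1.0545 = 0.9483

α₁ = 0.948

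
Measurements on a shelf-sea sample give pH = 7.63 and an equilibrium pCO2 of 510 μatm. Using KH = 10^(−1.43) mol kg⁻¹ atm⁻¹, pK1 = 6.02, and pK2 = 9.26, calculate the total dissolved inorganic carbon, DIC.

DIC = 0.809 mmol/kg

[CO2*] = KH · pCO2 = 10^(−1.43) × 510×10^-6 = 1.895×10^-5 mol/kg
α₀ = 1/(1 + K1/[H⁺] + K1K2/[H⁺]²) = 1/(1 + 10^+1.61 + 10^-0.02) = 0.02342
DIC = [CO2*]/α₀ = 1.895×10^-5 / 0.02342 = 0.809 mmol/kg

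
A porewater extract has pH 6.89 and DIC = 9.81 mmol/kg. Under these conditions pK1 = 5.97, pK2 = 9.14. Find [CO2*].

[CO2*] = 1.05 mmol/kg

α₀ = 1 / (1 + K1/[H⁺] + K1K2/[H⁺]²) = 1 / (1 + 10^+0.92 + 10^-1.33)
   = 1 / (1 + 8.3176 + 0.046774) = 1/9.3644 = 0.1068
[CO2*] = α₀ × DIC = 0.1068 × 9.81 = 1.05 mmol/kg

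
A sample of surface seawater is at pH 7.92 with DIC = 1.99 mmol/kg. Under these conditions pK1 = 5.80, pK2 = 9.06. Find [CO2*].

[CO2*] = 14.0 μmol/kg

α₀ = 1 / (1 + K1/[H⁺] + K1K2/[H⁺]²) = 1 / (1 + 10^+2.12 + 10^+0.98)
   = 1 / (1 + 131.83 + 9.5499) = 1/142.38 = 0.007024
[CO2*] = α₀ × DIC = 0.007024 × 1.99 = 0.0140 mmol/kg = 14.0 μmol/kg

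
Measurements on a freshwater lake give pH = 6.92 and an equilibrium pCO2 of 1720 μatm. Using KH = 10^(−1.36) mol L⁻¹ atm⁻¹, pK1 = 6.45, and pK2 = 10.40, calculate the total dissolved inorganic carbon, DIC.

DIC = 0.297 mmol/L

[CO2*] = KH · pCO2 = 10^(−1.36) × 1720×10^-6 = 7.508×10^-5 mol/L
α₀ = 1/(1 + K1/[H⁺] + K1K2/[H⁺]²) = 1/(1 + 10^+0.47 + 10^-3.01) = 0.2530
DIC = [CO2*]/α₀ = 7.508×10^-5 / 0.2530 = 0.297 mmol/L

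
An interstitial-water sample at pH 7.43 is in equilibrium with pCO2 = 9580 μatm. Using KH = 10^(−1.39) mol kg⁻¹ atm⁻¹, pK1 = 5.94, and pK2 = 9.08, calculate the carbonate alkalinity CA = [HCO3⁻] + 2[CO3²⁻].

CA = 12.6 mmol/kg

[CO2*] = KH · pCO2 = 10^(−1.39) × 9580×10^-6 = 3.903×10^-4 mol/kg
α₀ = 1/(1 + K1/[H⁺] + K1K2/[H⁺]²) = 1/(1 + 10^+1.49 + 10^-0.16) = 0.03068
DIC = [CO2*]/α₀ = 3.903×10^-4 / 0.03068 = 12.72 mmol/kg
CA = (α₁ + 2α₂)·DIC = (0.9481 + 2×0.02123) × 12.72 = 12.6 mmol/kg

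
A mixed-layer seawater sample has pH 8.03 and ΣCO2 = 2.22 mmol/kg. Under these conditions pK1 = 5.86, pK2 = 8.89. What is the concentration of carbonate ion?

[CO3²⁻] = 0.268 mmol/kg

α₂ = 1 / (1 + [H⁺]/K2 + [H⁺]²/(K1K2)) = 1 / (1 + 10^+0.86 + 10^-1.31)
   = 1 / (1 + 7.2444 + 0.048978) = 1/8.2933 = 0.1206
[CO3²⁻] = α₂ × DIC = 0.1206 × 2.22 = 0.268 mmol/kg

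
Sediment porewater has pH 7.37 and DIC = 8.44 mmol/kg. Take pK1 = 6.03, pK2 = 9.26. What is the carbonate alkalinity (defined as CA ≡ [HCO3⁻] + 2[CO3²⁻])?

CA = 8.18 mmol/kg

CA = [HCO3⁻] + 2[CO3²⁻] = (α₁ + 2α₂)·DIC
At pH 7.37: [H⁺]/K1 = 10^-1.34 = 0.045709, K2/[H⁺] = 10^-1.89 = 0.012882
α₁ = 1/(1 + 0.045709 + 0.012882) = 1/1.0586 = 0.9447; α₂ = α₁·K2/[H⁺] = 0.01217
α₁ + 2α₂ = 0.9690
CA = 0.9690 × 8.44 = 8.18 mmol/kg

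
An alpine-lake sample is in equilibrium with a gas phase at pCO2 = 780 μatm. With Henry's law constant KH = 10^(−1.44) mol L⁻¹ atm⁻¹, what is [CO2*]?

[CO2*] = 28.3 μmol/L

KH = 10^(−1.44) = 3.631×10^-2 mol L⁻¹ atm⁻¹
[CO2*] = KH · pCO2 = 3.631×10^-2 × 780×10^-6 atm = 2.83×10^-5 mol/L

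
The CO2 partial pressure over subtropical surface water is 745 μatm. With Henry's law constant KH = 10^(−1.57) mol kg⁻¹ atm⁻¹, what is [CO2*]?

KH = 10^(−1.57) = 2.692×10^-2 mol kg⁻¹ atm⁻¹
[CO2*] = KH · pCO2 = 2.692×10^-2 × 745×10^-6 atm = 2.01×10^-5 mol/kg

[CO2*] = 20.1 μmol/kg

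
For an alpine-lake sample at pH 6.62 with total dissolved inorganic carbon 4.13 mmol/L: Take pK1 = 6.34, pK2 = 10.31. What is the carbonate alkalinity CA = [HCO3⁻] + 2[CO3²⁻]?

CA = [HCO3⁻] + 2[CO3²⁻] = (α₁ + 2α₂)·DIC
At pH 6.62: [H⁺]/K1 = 10^-0.28 = 0.52481, K2/[H⁺] = 10^-3.69 = 0.00020417
α₁ = 1/(1 + 0.52481 + 0.00020417) = 1/1.5250 = 0.6557; α₂ = α₁·K2/[H⁺] = 0.0001339
α₁ + 2α₂ = 0.6560
CA = 0.6560 × 4.13 = 2.71 mmol/L

CA = 2.71 mmol/L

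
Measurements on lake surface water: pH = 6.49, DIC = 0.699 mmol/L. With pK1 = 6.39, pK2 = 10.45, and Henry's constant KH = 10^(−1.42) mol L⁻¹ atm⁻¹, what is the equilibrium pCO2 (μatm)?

pCO2 = 8140 μatm

α₀ = 1 / (1 + K1/[H⁺] + K1K2/[H⁺]²) = 1 / (1 + 10^+0.10 + 10^-3.86)
   = 1 / (1 + 1.2589 + 0.00013804) = 1/2.2591 = 0.4427
[CO2*] = α₀ × DIC = 0.4427 × 0.699 = 0.3094 mmol/L
pCO2 = [CO2*]/KH = 3.094×10^-4 / 3.802×10^-2 = 8140 μatm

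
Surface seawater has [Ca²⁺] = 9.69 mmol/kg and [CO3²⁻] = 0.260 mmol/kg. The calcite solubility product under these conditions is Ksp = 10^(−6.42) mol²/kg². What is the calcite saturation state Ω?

Ω = 6.63

Ksp = 10^(−6.42) = 3.802×10^-7
Ω = [Ca²⁺][CO3²⁻]/Ksp = (9.69×10^-3)(0.260×10^-3) / 3.802×10^-7 = 6.63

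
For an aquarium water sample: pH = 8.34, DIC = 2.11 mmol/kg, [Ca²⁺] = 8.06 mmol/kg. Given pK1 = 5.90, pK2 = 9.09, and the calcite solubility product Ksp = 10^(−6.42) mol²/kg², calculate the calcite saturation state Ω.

α₂ = 1 / (1 + [H⁺]/K2 + [H⁺]²/(K1K2)) = 1 / (1 + 10^+0.75 + 10^-1.69)
   = 1 / (1 + 5.6234 + 0.020417) = 1/6.6438 = 0.1505
[CO3²⁻] = α₂ × DIC = 0.1505 × 2.11 = 0.3176 mmol/kg
Ksp = 10^(−6.42) = 3.802×10^-7
Ω = [Ca²⁺][CO3²⁻]/Ksp = (8.06×10^-3)(3.176×10^-4) / 3.802×10^-7 = 6.73

Ω = 6.73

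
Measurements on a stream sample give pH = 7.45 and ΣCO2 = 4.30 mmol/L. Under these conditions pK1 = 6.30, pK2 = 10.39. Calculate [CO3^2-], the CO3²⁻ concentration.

α₂ = 1 / (1 + [H⁺]/K2 + [H⁺]²/(K1K2)) = 1 / (1 + 10^+2.94 + 10^+1.79)
   = 1 / (1 + 870.96 + 61.660) = 1/933.62 = 0.001071
[CO3²⁻] = α₂ × DIC = 0.001071 × 4.30 = 0.00461 mmol/L = 4.61 μmol/L

[CO3²⁻] = 4.61 μmol/L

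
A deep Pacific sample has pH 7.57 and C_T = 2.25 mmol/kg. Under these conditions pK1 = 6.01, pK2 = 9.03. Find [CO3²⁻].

α₂ = 1 / (1 + [H⁺]/K2 + [H⁺]²/(K1K2)) = 1 / (1 + 10^+1.46 + 10^-0.10)
   = 1 / (1 + 28.840 + 0.79433) = 1/30.635 = 0.03264
[CO3²⁻] = α₂ × DIC = 0.03264 × 2.25 = 0.0734 mmol/kg

[CO3²⁻] = 0.0734 mmol/kg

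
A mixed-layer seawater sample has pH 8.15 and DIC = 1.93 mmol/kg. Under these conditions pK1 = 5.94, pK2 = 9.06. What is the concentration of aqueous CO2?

[CO2*] = 10.5 μmol/kg

α₀ = 1 / (1 + K1/[H⁺] + K1K2/[H⁺]²) = 1 / (1 + 10^+2.21 + 10^+1.30)
   = 1 / (1 + 162.18 + 19.953) = 1/183.13 = 0.005460
[CO2*] = α₀ × DIC = 0.005460 × 1.93 = 0.0105 mmol/kg = 10.5 μmol/kg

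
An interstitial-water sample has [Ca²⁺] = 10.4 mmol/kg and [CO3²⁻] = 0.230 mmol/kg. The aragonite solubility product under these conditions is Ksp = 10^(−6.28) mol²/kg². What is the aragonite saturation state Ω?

Ksp = 10^(−6.28) = 5.248×10^-7
Ω = [Ca²⁺][CO3²⁻]/Ksp = (10.4×10^-3)(0.230×10^-3) / 5.248×10^-7 = 4.56

Ω = 4.56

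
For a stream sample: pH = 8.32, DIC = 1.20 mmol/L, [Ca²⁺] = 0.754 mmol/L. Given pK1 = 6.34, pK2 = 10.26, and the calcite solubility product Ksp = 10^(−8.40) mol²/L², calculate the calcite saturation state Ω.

Ω = 2.55

α₂ = 1 / (1 + [H⁺]/K2 + [H⁺]²/(K1K2)) = 1 / (1 + 10^+1.94 + 10^-0.04)
   = 1 / (1 + 87.096 + 0.91201) = 1/89.008 = 0.01123
[CO3²⁻] = α₂ × DIC = 0.01123 × 1.20 = 0.01348 mmol/L = 13.48 μmol/L
Ksp = 10^(−8.40) = 3.981×10^-9
Ω = [Ca²⁺][CO3²⁻]/Ksp = (0.754×10^-3)(1.348×10^-5) / 3.981×10^-9 = 2.55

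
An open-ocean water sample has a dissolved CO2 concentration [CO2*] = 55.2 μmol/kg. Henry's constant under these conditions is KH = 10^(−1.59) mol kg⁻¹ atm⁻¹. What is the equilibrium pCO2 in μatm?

KH = 10^(−1.59) = 2.570×10^-2 mol kg⁻¹ atm⁻¹
pCO2 = [CO2*]/KH = 55.2×10^-6 / 2.570×10^-2 = 2.15×10^-3 atm = 2150 μatm

pCO2 = 2150 μatm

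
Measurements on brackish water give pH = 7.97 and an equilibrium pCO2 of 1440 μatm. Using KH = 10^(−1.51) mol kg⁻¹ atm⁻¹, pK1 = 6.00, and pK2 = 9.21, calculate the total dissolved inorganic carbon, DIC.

[CO2*] = KH · pCO2 = 10^(−1.51) × 1440×10^-6 = 4.450×10^-5 mol/kg
α₀ = 1/(1 + K1/[H⁺] + K1K2/[H⁺]²) = 1/(1 + 10^+1.97 + 10^+0.73) = 0.01003
DIC = [CO2*]/α₀ = 4.450×10^-5 / 0.01003 = 4.44 mmol/kg

DIC = 4.44 mmol/kg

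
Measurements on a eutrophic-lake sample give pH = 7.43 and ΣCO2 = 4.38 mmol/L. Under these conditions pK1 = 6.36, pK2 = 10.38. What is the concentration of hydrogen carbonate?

[HCO3⁻] = 4.03 mmol/L

α₁ = 1 / (1 + [H⁺]/K1 + K2/[H⁺]) = 1 / (1 + 10^-1.07 + 10^-2.95)
   = 1 / (1 + 0.085114 + 0.0011220) = 1/1.0862 = 0.9206
[HCO3⁻] = α₁ × DIC = 0.9206 × 4.38 = 4.03 mmol/L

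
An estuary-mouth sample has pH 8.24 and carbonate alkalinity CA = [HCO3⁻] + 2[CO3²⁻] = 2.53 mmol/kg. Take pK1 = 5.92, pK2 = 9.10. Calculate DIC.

CA = [HCO3⁻] + 2[CO3²⁻] = (α₁ + 2α₂)·DIC
At pH 8.24: [H⁺]/K1 = 10^-2.32 = 0.0047863, K2/[H⁺] = 10^-0.86 = 0.13804
α₁ = 1/(1 + 0.0047863 + 0.13804) = 1/1.1428 = 0.8750; α₂ = α₁·K2/[H⁺] = 0.1208
α₁ + 2α₂ = 1.1166
DIC = CA / (α₁ + 2α₂) = 2.53 / 1.1166 = 2.27 mmol/kg

DIC = 2.27 mmol/kg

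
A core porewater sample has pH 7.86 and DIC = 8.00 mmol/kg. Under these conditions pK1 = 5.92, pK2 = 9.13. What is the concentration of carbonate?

α₂ = 1 / (1 + [H⁺]/K2 + [H⁺]²/(K1K2)) = 1 / (1 + 10^+1.27 + 10^-0.67)
   = 1 / (1 + 18.621 + 0.21380) = 1/19.835 = 0.05042
[CO3²⁻] = α₂ × DIC = 0.05042 × 8.00 = 0.403 mmol/kg

[CO3²⁻] = 0.403 mmol/kg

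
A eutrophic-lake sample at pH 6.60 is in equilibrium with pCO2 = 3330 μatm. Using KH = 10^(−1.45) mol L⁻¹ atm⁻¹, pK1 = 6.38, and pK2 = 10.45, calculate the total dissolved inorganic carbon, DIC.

[CO2*] = KH · pCO2 = 10^(−1.45) × 3330×10^-6 = 1.182×10^-4 mol/L
α₀ = 1/(1 + K1/[H⁺] + K1K2/[H⁺]²) = 1/(1 + 10^+0.22 + 10^-3.63) = 0.3760
DIC = [CO2*]/α₀ = 1.182×10^-4 / 0.3760 = 0.314 mmol/L

DIC = 0.314 mmol/L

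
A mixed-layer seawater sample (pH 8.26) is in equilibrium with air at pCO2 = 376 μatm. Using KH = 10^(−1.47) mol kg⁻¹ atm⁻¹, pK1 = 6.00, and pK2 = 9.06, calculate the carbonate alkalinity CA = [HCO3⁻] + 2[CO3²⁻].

CA = 3.05 mmol/kg

[CO2*] = KH · pCO2 = 10^(−1.47) × 376×10^-6 = 1.274×10^-5 mol/kg
α₀ = 1/(1 + K1/[H⁺] + K1K2/[H⁺]²) = 1/(1 + 10^+2.26 + 10^+1.46) = 0.004721
DIC = [CO2*]/α₀ = 1.274×10^-5 / 0.004721 = 2.699 mmol/kg
CA = (α₁ + 2α₂)·DIC = (0.8591 + 2×0.1362) × 2.699 = 3.05 mmol/kg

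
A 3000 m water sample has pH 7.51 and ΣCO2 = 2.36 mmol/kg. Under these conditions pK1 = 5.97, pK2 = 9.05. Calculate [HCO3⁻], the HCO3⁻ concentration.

[HCO3⁻] = 2.23 mmol/kg

α₁ = 1 / (1 + [H⁺]/K1 + K2/[H⁺]) = 1 / (1 + 10^-1.54 + 10^-1.54)
   = 1 / (1 + 0.028840 + 0.028840) = 1/1.0577 = 0.9455
[HCO3⁻] = α₁ × DIC = 0.9455 × 2.36 = 2.23 mmol/kg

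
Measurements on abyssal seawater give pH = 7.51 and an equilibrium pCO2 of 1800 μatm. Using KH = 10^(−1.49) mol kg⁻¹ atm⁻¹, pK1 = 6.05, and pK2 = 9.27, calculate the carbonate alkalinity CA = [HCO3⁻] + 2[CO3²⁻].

[CO2*] = KH · pCO2 = 10^(−1.49) × 1800×10^-6 = 5.825×10^-5 mol/kg
α₀ = 1/(1 + K1/[H⁺] + K1K2/[H⁺]²) = 1/(1 + 10^+1.46 + 10^-0.30) = 0.03296
DIC = [CO2*]/α₀ = 5.825×10^-5 / 0.03296 = 1.767 mmol/kg
CA = (α₁ + 2α₂)·DIC = (0.9505 + 2×0.01652) × 1.767 = 1.74 mmol/kg

CA = 1.74 mmol/kg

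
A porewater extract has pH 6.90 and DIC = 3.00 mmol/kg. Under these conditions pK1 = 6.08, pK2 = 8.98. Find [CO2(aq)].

[CO2*] = 0.392 mmol/kg

α₀ = 1 / (1 + K1/[H⁺] + K1K2/[H⁺]²) = 1 / (1 + 10^+0.82 + 10^-1.26)
   = 1 / (1 + 6.6069 + 0.054954) = 1/7.6619 = 0.1305
[CO2*] = α₀ × DIC = 0.1305 × 3.00 = 0.392 mmol/kg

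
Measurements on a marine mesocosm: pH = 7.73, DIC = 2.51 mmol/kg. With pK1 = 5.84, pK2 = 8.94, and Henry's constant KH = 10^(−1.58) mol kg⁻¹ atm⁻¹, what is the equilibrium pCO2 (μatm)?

α₀ = 1 / (1 + K1/[H⁺] + K1K2/[H⁺]²) = 1 / (1 + 10^+1.89 + 10^+0.68)
   = 1 / (1 + 77.625 + 4.7863) = 1/83.411 = 0.01199
[CO2*] = α₀ × DIC = 0.01199 × 2.51 = 0.03009 mmol/kg
pCO2 = [CO2*]/KH = 3.009×10^-5 / 2.630×10^-2 = 1140 μatm

pCO2 = 1140 μatm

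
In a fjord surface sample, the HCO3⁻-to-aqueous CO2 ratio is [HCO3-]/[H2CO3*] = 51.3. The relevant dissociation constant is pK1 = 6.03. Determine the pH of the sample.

pH = 7.74

From K1 = [H⁺][HCO3-]/[H2CO3*]:  pH = pK1 + log₁₀([HCO3-]/[H2CO3*])
log₁₀(51.3) = +1.710
pH = 6.03 + (+1.710) = 7.74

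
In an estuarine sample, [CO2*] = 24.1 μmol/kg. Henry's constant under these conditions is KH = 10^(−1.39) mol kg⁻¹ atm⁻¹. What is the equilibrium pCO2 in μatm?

KH = 10^(−1.39) = 4.074×10^-2 mol kg⁻¹ atm⁻¹
pCO2 = [CO2*]/KH = 24.1×10^-6 / 4.074×10^-2 = 5.92×10^-4 atm = 592 μatm

pCO2 = 592 μatm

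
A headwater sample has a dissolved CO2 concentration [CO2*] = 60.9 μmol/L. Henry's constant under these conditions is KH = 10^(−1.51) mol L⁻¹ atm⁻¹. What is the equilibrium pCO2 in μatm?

KH = 10^(−1.51) = 3.090×10^-2 mol L⁻¹ atm⁻¹
pCO2 = [CO2*]/KH = 60.9×10^-6 / 3.090×10^-2 = 1.97×10^-3 atm = 1970 μatm

pCO2 = 1970 μatm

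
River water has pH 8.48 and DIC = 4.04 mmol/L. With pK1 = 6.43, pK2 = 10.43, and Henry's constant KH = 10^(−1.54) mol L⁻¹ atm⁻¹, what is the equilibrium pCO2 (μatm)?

pCO2 = 1220 μatm

α₀ = 1 / (1 + K1/[H⁺] + K1K2/[H⁺]²) = 1 / (1 + 10^+2.05 + 10^+0.10)
   = 1 / (1 + 112.20 + 1.2589) = 1/114.46 = 0.008737
[CO2*] = α₀ × DIC = 0.008737 × 4.04 = 0.03530 mmol/L
pCO2 = [CO2*]/KH = 3.530×10^-5 / 2.884×10^-2 = 1220 μatm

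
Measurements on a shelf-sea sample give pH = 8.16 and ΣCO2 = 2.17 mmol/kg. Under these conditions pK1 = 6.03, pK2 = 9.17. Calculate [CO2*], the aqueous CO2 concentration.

[CO2*] = 14.6 μmol/kg

α₀ = 1 / (1 + K1/[H⁺] + K1K2/[H⁺]²) = 1 / (1 + 10^+2.13 + 10^+1.12)
   = 1 / (1 + 134.90 + 13.183) = 1/149.08 = 0.006708
[CO2*] = α₀ × DIC = 0.006708 × 2.17 = 0.0146 mmol/kg = 14.6 μmol/kg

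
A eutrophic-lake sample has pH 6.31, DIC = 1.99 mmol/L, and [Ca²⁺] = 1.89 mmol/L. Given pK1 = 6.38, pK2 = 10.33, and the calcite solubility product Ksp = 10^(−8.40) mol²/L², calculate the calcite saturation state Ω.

α₂ = 1 / (1 + [H⁺]/K2 + [H⁺]²/(K1K2)) = 1 / (1 + 10^+4.02 + 10^+4.09)
   = 1 / (1 + 1.0471×10^4 + 1.2303×10^4) = 1/2.2775×10^4 = 4.391×10^-5
[CO3²⁻] = α₂ × DIC = 4.391×10^-5 × 1.99 = 8.738×10^-5 mmol/L = 0.08738 μmol/L
Ksp = 10^(−8.40) = 3.981×10^-9
Ω = [Ca²⁺][CO3²⁻]/Ksp = (1.89×10^-3)(8.738×10^-8) / 3.981×10^-9 = 0.0415

Ω = 0.0415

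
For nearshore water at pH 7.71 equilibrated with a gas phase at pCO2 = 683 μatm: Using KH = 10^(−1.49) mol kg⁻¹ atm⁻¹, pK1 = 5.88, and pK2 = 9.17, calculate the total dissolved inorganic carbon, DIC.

DIC = 1.57 mmol/kg

[CO2*] = KH · pCO2 = 10^(−1.49) × 683×10^-6 = 2.210×10^-5 mol/kg
α₀ = 1/(1 + K1/[H⁺] + K1K2/[H⁺]²) = 1/(1 + 10^+1.83 + 10^+0.37) = 0.01409
DIC = [CO2*]/α₀ = 2.210×10^-5 / 0.01409 = 1.57 mmol/kg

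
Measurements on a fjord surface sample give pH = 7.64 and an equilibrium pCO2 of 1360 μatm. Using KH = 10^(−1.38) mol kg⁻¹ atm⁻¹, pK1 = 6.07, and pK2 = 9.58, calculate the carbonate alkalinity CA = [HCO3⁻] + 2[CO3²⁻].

CA = 2.15 mmol/kg

[CO2*] = KH · pCO2 = 10^(−1.38) × 1360×10^-6 = 5.669×10^-5 mol/kg
α₀ = 1/(1 + K1/[H⁺] + K1K2/[H⁺]²) = 1/(1 + 10^+1.57 + 10^-0.37) = 0.02592
DIC = [CO2*]/α₀ = 5.669×10^-5 / 0.02592 = 2.187 mmol/kg
CA = (α₁ + 2α₂)·DIC = (0.9630 + 2×0.01106) × 2.187 = 2.15 mmol/kg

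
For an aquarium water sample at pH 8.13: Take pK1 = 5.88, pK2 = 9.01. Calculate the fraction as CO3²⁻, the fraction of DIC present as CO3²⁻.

α₂ = 0.116

α₂ = 1 / (1 + [H⁺]/K2 + [H⁺]²/(K1K2)) = 1 / (1 + 10^+0.88 + 10^-1.37)
   = 1 / (1 + 7.5858 + 0.042658) = 1/8.6284 = 0.1159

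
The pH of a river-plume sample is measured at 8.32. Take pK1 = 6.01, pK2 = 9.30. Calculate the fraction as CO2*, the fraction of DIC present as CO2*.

α₀ = 0.00441

α₀ = 1 / (1 + K1/[H⁺] + K1K2/[H⁺]²) = 1 / (1 + 10^+2.31 + 10^+1.33)
   = 1 / (1 + 204.17 + 21.380) = 1/226.55 = 0.004414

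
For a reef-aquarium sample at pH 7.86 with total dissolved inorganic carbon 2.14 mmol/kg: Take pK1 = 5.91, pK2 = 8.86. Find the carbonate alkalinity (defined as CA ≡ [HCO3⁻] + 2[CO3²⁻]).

CA = [HCO3⁻] + 2[CO3²⁻] = (α₁ + 2α₂)·DIC
At pH 7.86: [H⁺]/K1 = 10^-1.95 = 0.011220, K2/[H⁺] = 10^-1.00 = 0.10000
α₁ = 1/(1 + 0.011220 + 0.10000) = 1/1.1112 = 0.8999; α₂ = α₁·K2/[H⁺] = 0.08999
α₁ + 2α₂ = 1.0799
CA = 1.0799 × 2.14 = 2.31 mmol/kg

CA = 2.31 mmol/kg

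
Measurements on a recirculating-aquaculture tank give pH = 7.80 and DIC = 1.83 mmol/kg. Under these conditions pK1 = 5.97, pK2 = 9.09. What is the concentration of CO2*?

[CO2*] = 0.0254 mmol/kg

α₀ = 1 / (1 + K1/[H⁺] + K1K2/[H⁺]²) = 1 / (1 + 10^+1.83 + 10^+0.54)
   = 1 / (1 + 67.608 + 3.4674) = 1/72.076 = 0.01387
[CO2*] = α₀ × DIC = 0.01387 × 1.83 = 0.0254 mmol/kg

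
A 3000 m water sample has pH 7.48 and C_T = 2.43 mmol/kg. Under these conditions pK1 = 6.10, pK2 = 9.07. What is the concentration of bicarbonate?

[HCO3⁻] = 2.28 mmol/kg

α₁ = 1 / (1 + [H⁺]/K1 + K2/[H⁺]) = 1 / (1 + 10^-1.38 + 10^-1.59)
   = 1 / (1 + 0.041687 + 0.025704) = 1/1.0674 = 0.9369
[HCO3⁻] = α₁ × DIC = 0.9369 × 2.43 = 2.28 mmol/kg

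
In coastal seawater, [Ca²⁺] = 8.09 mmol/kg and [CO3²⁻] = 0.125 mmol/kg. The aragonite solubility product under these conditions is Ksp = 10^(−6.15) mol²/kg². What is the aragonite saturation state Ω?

Ω = 1.43

Ksp = 10^(−6.15) = 7.079×10^-7
Ω = [Ca²⁺][CO3²⁻]/Ksp = (8.09×10^-3)(0.125×10^-3) / 7.079×10^-7 = 1.43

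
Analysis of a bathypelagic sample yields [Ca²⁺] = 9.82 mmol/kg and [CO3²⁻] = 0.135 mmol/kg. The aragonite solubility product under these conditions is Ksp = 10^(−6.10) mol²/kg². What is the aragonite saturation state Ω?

Ω = 1.67

Ksp = 10^(−6.10) = 7.943×10^-7
Ω = [Ca²⁺][CO3²⁻]/Ksp = (9.82×10^-3)(0.135×10^-3) / 7.943×10^-7 = 1.67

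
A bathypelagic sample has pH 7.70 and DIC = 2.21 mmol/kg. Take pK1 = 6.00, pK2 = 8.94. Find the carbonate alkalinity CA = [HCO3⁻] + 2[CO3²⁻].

CA = [HCO3⁻] + 2[CO3²⁻] = (α₁ + 2α₂)·DIC
At pH 7.70: [H⁺]/K1 = 10^-1.70 = 0.019953, K2/[H⁺] = 10^-1.24 = 0.057544
α₁ = 1/(1 + 0.019953 + 0.057544) = 1/1.0775 = 0.9281; α₂ = α₁·K2/[H⁺] = 0.05341
α₁ + 2α₂ = 1.0349
CA = 1.0349 × 2.21 = 2.29 mmol/kg

CA = 2.29 mmol/kg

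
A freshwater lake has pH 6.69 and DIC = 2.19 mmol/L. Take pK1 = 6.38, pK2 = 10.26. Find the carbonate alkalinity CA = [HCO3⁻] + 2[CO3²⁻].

CA = 1.47 mmol/L

CA = [HCO3⁻] + 2[CO3²⁻] = (α₁ + 2α₂)·DIC
At pH 6.69: [H⁺]/K1 = 10^-0.31 = 0.48978, K2/[H⁺] = 10^-3.57 = 0.00026915
α₁ = 1/(1 + 0.48978 + 0.00026915) = 1/1.4900 = 0.6711; α₂ = α₁·K2/[H⁺] = 0.0001806
α₁ + 2α₂ = 0.6715
CA = 0.6715 × 2.19 = 1.47 mmol/L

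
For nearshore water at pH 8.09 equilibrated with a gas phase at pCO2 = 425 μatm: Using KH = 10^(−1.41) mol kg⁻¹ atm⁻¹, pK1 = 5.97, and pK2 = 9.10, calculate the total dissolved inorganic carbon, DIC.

[CO2*] = KH · pCO2 = 10^(−1.41) × 425×10^-6 = 1.653×10^-5 mol/kg
α₀ = 1/(1 + K1/[H⁺] + K1K2/[H⁺]²) = 1/(1 + 10^+2.12 + 10^+1.11) = 0.006863
DIC = [CO2*]/α₀ = 1.653×10^-5 / 0.006863 = 2.41 mmol/kg

DIC = 2.41 mmol/kg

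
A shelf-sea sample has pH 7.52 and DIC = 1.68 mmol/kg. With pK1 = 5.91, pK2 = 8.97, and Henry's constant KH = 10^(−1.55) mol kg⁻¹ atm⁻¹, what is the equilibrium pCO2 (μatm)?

α₀ = 1 / (1 + K1/[H⁺] + K1K2/[H⁺]²) = 1 / (1 + 10^+1.61 + 10^+0.16)
   = 1 / (1 + 40.738 + 1.4454) = 1/43.183 = 0.02316
[CO2*] = α₀ × DIC = 0.02316 × 1.68 = 0.03890 mmol/kg
pCO2 = [CO2*]/KH = 3.890×10^-5 / 2.818×10^-2 = 1380 μatm

pCO2 = 1380 μatm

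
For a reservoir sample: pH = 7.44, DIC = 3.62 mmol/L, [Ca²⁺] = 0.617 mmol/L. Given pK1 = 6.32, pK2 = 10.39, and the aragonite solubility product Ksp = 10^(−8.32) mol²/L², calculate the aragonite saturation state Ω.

α₂ = 1 / (1 + [H⁺]/K2 + [H⁺]²/(K1K2)) = 1 / (1 + 10^+2.95 + 10^+1.83)
   = 1 / (1 + 891.25 + 67.608) = 1/959.86 = 0.001042
[CO3²⁻] = α₂ × DIC = 0.001042 × 3.62 = 0.003771 mmol/L = 3.771 μmol/L
Ksp = 10^(−8.32) = 4.786×10^-9
Ω = [Ca²⁺][CO3²⁻]/Ksp = (0.617×10^-3)(3.771×10^-6) / 4.786×10^-9 = 0.486

Ω = 0.486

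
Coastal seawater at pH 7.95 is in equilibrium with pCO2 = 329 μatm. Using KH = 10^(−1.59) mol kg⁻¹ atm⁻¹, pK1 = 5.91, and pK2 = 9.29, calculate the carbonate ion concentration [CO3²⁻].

[CO2*] = KH · pCO2 = 10^(−1.59) × 329×10^-6 = 8.457×10^-6 mol/kg
α₀ = 1/(1 + K1/[H⁺] + K1K2/[H⁺]²) = 1/(1 + 10^+2.04 + 10^+0.70) = 0.008646
DIC = [CO2*]/α₀ = 8.457×10^-6 / 0.008646 = 0.9781 mmol/kg
[CO3²⁻] = α₂·DIC; α₂ = 0.04333, so [CO3²⁻] = 0.04333 × 0.9781 = 0.0424 mmol/kg

[CO3²⁻] = 0.0424 mmol/kg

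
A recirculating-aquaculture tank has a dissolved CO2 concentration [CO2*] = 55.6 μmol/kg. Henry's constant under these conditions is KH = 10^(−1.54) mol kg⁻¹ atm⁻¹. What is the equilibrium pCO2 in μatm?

pCO2 = 1930 μatm

KH = 10^(−1.54) = 2.884×10^-2 mol kg⁻¹ atm⁻¹
pCO2 = [CO2*]/KH = 55.6×10^-6 / 2.884×10^-2 = 1.93×10^-3 atm = 1930 μatm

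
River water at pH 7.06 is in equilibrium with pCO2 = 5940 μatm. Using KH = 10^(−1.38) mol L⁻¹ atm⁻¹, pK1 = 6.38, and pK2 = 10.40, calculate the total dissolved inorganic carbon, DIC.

[CO2*] = KH · pCO2 = 10^(−1.38) × 5940×10^-6 = 2.476×10^-4 mol/L
α₀ = 1/(1 + K1/[H⁺] + K1K2/[H⁺]²) = 1/(1 + 10^+0.68 + 10^-2.66) = 0.1728
DIC = [CO2*]/α₀ = 2.476×10^-4 / 0.1728 = 1.43 mmol/L

DIC = 1.43 mmol/L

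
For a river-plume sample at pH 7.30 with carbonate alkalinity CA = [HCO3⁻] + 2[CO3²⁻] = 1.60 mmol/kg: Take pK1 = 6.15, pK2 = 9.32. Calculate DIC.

DIC = 1.70 mmol/kg

CA = [HCO3⁻] + 2[CO3²⁻] = (α₁ + 2α₂)·DIC
At pH 7.30: [H⁺]/K1 = 10^-1.15 = 0.070795, K2/[H⁺] = 10^-2.02 = 0.0095499
α₁ = 1/(1 + 0.070795 + 0.0095499) = 1/1.0803 = 0.9256; α₂ = α₁·K2/[H⁺] = 0.008840
α₁ + 2α₂ = 0.9433
DIC = CA / (α₁ + 2α₂) = 1.60 / 0.9433 = 1.70 mmol/kg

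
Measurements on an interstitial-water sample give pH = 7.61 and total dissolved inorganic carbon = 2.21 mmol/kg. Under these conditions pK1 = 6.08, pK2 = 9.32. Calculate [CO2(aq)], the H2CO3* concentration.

[CO2*] = 0.0622 mmol/kg

α₀ = 1 / (1 + K1/[H⁺] + K1K2/[H⁺]²) = 1 / (1 + 10^+1.53 + 10^-0.18)
   = 1 / (1 + 33.884 + 0.66069) = 1/35.545 = 0.02813
[CO2*] = α₀ × DIC = 0.02813 × 2.21 = 0.0622 mmol/kg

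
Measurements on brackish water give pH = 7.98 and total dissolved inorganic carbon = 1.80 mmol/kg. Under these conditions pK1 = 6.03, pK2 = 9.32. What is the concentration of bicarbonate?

[HCO3⁻] = 1.70 mmol/kg

α₁ = 1 / (1 + [H⁺]/K1 + K2/[H⁺]) = 1 / (1 + 10^-1.95 + 10^-1.34)
   = 1 / (1 + 0.011220 + 0.045709) = 1/1.0569 = 0.9461
[HCO3⁻] = α₁ × DIC = 0.9461 × 1.80 = 1.70 mmol/kg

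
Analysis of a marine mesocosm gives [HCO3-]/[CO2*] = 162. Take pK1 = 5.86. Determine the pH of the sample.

From K1 = [H⁺][HCO3-]/[CO2*]:  pH = pK1 + log₁₀([HCO3-]/[CO2*])
log₁₀(162) = +2.210
pH = 5.86 + (+2.210) = 8.07

pH = 8.07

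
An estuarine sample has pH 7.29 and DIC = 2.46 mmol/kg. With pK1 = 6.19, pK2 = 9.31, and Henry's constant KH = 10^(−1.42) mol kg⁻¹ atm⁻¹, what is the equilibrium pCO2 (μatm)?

α₀ = 1 / (1 + K1/[H⁺] + K1K2/[H⁺]²) = 1 / (1 + 10^+1.10 + 10^-0.92)
   = 1 / (1 + 12.589 + 0.12023) = 1/13.709 = 0.07294
[CO2*] = α₀ × DIC = 0.07294 × 2.46 = 0.1794 mmol/kg
pCO2 = [CO2*]/KH = 1.794×10^-4 / 3.802×10^-2 = 4720 μatm

pCO2 = 4720 μatm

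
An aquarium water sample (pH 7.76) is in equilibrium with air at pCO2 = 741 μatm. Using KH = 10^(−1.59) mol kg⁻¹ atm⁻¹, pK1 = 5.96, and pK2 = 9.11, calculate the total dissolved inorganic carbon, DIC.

DIC = 1.27 mmol/kg

[CO2*] = KH · pCO2 = 10^(−1.59) × 741×10^-6 = 1.905×10^-5 mol/kg
α₀ = 1/(1 + K1/[H⁺] + K1K2/[H⁺]²) = 1/(1 + 10^+1.80 + 10^+0.45) = 0.01494
DIC = [CO2*]/α₀ = 1.905×10^-5 / 0.01494 = 1.27 mmol/kg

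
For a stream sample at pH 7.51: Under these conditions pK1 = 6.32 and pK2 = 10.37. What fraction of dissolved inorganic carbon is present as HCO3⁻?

α₁ = 0.938

α₁ = 1 / (1 + [H⁺]/K1 + K2/[H⁺]) = 1 / (1 + 10^-1.19 + 10^-2.86)
   = 1 / (1 + 0.064565 + 0.0013804) = 1/1.0659 = 0.9381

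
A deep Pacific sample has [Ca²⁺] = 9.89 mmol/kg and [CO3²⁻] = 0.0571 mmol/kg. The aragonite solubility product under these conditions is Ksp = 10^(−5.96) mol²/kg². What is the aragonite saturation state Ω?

Ksp = 10^(−5.96) = 1.096×10^-6
Ω = [Ca²⁺][CO3²⁻]/Ksp = (9.89×10^-3)(0.0571×10^-3) / 1.096×10^-6 = 0.515

Ω = 0.515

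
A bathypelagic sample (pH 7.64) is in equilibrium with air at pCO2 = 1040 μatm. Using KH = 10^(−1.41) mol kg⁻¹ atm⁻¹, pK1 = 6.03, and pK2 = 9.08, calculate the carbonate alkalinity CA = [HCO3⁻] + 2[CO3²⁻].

CA = 1.77 mmol/kg

[CO2*] = KH · pCO2 = 10^(−1.41) × 1040×10^-6 = 4.046×10^-5 mol/kg
α₀ = 1/(1 + K1/[H⁺] + K1K2/[H⁺]²) = 1/(1 + 10^+1.61 + 10^+0.17) = 0.02314
DIC = [CO2*]/α₀ = 4.046×10^-5 / 0.02314 = 1.749 mmol/kg
CA = (α₁ + 2α₂)·DIC = (0.9426 + 2×0.03423) × 1.749 = 1.77 mmol/kg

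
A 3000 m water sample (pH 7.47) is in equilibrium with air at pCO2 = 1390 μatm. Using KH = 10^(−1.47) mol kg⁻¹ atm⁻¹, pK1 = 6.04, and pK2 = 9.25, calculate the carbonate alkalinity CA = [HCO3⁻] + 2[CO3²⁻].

CA = 1.31 mmol/kg

[CO2*] = KH · pCO2 = 10^(−1.47) × 1390×10^-6 = 4.710×10^-5 mol/kg
α₀ = 1/(1 + K1/[H⁺] + K1K2/[H⁺]²) = 1/(1 + 10^+1.43 + 10^-0.35) = 0.03526
DIC = [CO2*]/α₀ = 4.710×10^-5 / 0.03526 = 1.336 mmol/kg
CA = (α₁ + 2α₂)·DIC = (0.9490 + 2×0.01575) × 1.336 = 1.31 mmol/kg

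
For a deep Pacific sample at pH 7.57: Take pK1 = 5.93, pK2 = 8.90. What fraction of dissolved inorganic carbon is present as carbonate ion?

α₂ = 0.0437

α₂ = 1 / (1 + [H⁺]/K2 + [H⁺]²/(K1K2)) = 1 / (1 + 10^+1.33 + 10^-0.31)
   = 1 / (1 + 21.380 + 0.48978) = 1/22.869 = 0.04373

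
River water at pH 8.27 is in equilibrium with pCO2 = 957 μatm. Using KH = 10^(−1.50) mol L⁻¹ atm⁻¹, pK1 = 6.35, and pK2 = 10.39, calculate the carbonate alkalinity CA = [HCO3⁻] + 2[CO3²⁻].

[CO2*] = KH · pCO2 = 10^(−1.50) × 957×10^-6 = 3.026×10^-5 mol/L
α₀ = 1/(1 + K1/[H⁺] + K1K2/[H⁺]²) = 1/(1 + 10^+1.92 + 10^-0.20) = 0.01179
DIC = [CO2*]/α₀ = 3.026×10^-5 / 0.01179 = 2.567 mmol/L
CA = (α₁ + 2α₂)·DIC = (0.9808 + 2×0.007440) × 2.567 = 2.56 mmol/L

CA = 2.56 mmol/L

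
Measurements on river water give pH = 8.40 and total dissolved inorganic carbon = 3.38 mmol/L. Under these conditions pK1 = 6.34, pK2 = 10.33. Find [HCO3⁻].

α₁ = 1 / (1 + [H⁺]/K1 + K2/[H⁺]) = 1 / (1 + 10^-2.06 + 10^-1.93)
   = 1 / (1 + 0.0087096 + 0.011749) = 1/1.0205 = 0.9800
[HCO3⁻] = α₁ × DIC = 0.9800 × 3.38 = 3.31 mmol/L

[HCO3⁻] = 3.31 mmol/L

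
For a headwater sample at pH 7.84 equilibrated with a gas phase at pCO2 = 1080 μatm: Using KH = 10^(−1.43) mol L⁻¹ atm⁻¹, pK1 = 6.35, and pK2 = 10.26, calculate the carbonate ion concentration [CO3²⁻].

[CO2*] = KH · pCO2 = 10^(−1.43) × 1080×10^-6 = 4.013×10^-5 mol/L
α₀ = 1/(1 + K1/[H⁺] + K1K2/[H⁺]²) = 1/(1 + 10^+1.49 + 10^-0.93) = 0.03123
DIC = [CO2*]/α₀ = 4.013×10^-5 / 0.03123 = 1.285 mmol/L
[CO3²⁻] = α₂·DIC; α₂ = 0.003669, so [CO3²⁻] = 0.003669 × 1.285 = 0.00471 mmol/L = 4.71 μmol/L

[CO3²⁻] = 4.71 μmol/L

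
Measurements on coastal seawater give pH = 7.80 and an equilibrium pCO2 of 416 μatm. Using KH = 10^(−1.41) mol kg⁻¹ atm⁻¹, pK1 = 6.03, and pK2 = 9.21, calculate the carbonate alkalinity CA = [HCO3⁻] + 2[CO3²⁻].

[CO2*] = KH · pCO2 = 10^(−1.41) × 416×10^-6 = 1.618×10^-5 mol/kg
α₀ = 1/(1 + K1/[H⁺] + K1K2/[H⁺]²) = 1/(1 + 10^+1.77 + 10^+0.36) = 0.01608
DIC = [CO2*]/α₀ = 1.618×10^-5 / 0.01608 = 1.006 mmol/kg
CA = (α₁ + 2α₂)·DIC = (0.9471 + 2×0.03685) × 1.006 = 1.03 mmol/kg

CA = 1.03 mmol/kg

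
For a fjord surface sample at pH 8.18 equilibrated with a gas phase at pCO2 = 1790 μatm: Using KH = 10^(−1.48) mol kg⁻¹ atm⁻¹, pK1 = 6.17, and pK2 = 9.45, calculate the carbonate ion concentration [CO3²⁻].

[CO3²⁻] = 0.326 mmol/kg

[CO2*] = KH · pCO2 = 10^(−1.48) × 1790×10^-6 = 5.927×10^-5 mol/kg
α₀ = 1/(1 + K1/[H⁺] + K1K2/[H⁺]²) = 1/(1 + 10^+2.01 + 10^+0.74) = 0.009189
DIC = [CO2*]/α₀ = 5.927×10^-5 / 0.009189 = 6.450 mmol/kg
[CO3²⁻] = α₂·DIC; α₂ = 0.05050, so [CO3²⁻] = 0.05050 × 6.450 = 0.326 mmol/kg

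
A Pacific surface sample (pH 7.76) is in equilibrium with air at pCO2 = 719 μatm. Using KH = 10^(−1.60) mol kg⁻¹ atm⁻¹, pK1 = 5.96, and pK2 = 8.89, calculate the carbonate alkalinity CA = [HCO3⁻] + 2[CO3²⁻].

CA = 1.31 mmol/kg

[CO2*] = KH · pCO2 = 10^(−1.60) × 719×10^-6 = 1.806×10^-5 mol/kg
α₀ = 1/(1 + K1/[H⁺] + K1K2/[H⁺]²) = 1/(1 + 10^+1.80 + 10^+0.67) = 0.01454
DIC = [CO2*]/α₀ = 1.806×10^-5 / 0.01454 = 1.242 mmol/kg
CA = (α₁ + 2α₂)·DIC = (0.9174 + 2×0.06801) × 1.242 = 1.31 mmol/kg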